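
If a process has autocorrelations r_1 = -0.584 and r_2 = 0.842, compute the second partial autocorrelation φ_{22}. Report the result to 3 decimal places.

0.760

φ_{22} = (r_2 − r_1²) / (1 − r_1²)
r_1² = (-0.584)² = 0.341056
Numerator = 0.842 − 0.3411 = 0.5009; denominator = 1 − 0.3411 = 0.6589
φ_{22} = 0.5009 / 0.6589 = 0.760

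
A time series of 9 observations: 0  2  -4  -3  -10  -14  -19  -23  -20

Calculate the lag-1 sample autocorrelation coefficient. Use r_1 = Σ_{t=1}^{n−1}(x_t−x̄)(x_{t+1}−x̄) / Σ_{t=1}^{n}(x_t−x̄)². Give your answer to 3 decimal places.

0.744

Mean x̄ = (0 + 2 − 4 − 3 − 10 − 14 − 19 − 23 − 20)/9 = -10.1111
Numerator Σ_{t=1}^{8}(x_t−x̄)(x_{t+1}−x̄) = 516.8765
Denominator Σ(x_t−x̄)² = 694.8889
r_1 = 516.8765 / 694.8889 = 0.744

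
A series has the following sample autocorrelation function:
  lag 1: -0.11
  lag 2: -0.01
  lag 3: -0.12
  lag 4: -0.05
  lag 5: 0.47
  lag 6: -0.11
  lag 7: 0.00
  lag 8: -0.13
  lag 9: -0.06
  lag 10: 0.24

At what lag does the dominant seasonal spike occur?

The largest autocorrelation is r_5 = 0.47, with a weaker echo at lag 10 (0.24); the remaining lags stay at or below 0.00.
The dominant spike at lag 5 indicates a seasonal period of 5.

5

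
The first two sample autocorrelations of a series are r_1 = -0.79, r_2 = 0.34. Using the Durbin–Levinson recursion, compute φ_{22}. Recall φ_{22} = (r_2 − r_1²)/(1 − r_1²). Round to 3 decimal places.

-0.756

φ_{22} = (r_2 − r_1²) / (1 − r_1²)
r_1² = (-0.79)² = 0.6241
Numerator = 0.34 − 0.6241 = -0.2841; denominator = 1 − 0.6241 = 0.3759
φ_{22} = -0.2841 / 0.3759 = -0.756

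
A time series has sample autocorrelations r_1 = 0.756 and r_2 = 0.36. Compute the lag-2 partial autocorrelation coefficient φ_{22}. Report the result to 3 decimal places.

φ_{22} = (r_2 − r_1²) / (1 − r_1²)
r_1² = (0.756)² = 0.571536
Numerator = 0.36 − 0.5715 = -0.2115; denominator = 1 − 0.5715 = 0.4285
φ_{22} = -0.2115 / 0.4285 = -0.494

-0.494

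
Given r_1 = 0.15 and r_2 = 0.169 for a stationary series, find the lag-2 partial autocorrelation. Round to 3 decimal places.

0.150

φ_{22} = (r_2 − r_1²) / (1 − r_1²)
r_1² = (0.15)² = 0.0225
Numerator = 0.169 − 0.0225 = 0.1465; denominator = 1 − 0.0225 = 0.9775
φ_{22} = 0.1465 / 0.9775 = 0.150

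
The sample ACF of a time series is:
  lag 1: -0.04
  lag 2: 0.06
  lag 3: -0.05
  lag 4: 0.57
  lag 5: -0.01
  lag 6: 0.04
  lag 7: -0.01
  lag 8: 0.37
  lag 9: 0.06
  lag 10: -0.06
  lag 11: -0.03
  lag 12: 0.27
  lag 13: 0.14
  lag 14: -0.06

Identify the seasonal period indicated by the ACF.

4

The largest autocorrelation is r_4 = 0.57, with weaker echoes at lags 8 (0.37) and 12 (0.27); the remaining lags stay at or below 0.14.
The dominant spike at lag 4 indicates a seasonal period of 4.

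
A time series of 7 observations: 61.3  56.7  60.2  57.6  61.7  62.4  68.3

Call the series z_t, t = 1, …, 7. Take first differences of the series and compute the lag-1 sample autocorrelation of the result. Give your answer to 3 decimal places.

-0.438

First differences Δz: -4.6, 3.5, -2.6, 4.1, 0.7, 5.9
Mean of differences = 1.1667
Numerator Σ(Δz_t−Δz̄)(Δz_{t+1}−Δz̄) = -36.8711
Denominator Σ(Δz_t−Δz̄)² = 84.1133
r_1(Δz) = -36.8711 / 84.1133 = -0.438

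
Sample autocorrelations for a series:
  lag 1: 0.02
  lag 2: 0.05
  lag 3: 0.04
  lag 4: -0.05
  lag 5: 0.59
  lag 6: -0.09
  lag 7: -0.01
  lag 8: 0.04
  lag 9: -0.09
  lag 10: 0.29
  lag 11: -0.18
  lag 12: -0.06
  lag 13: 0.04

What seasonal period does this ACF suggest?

The largest autocorrelation is r_5 = 0.59, with a weaker echo at lag 10 (0.29); the remaining lags stay at or below 0.05.
The dominant spike at lag 5 indicates a seasonal period of 5.

5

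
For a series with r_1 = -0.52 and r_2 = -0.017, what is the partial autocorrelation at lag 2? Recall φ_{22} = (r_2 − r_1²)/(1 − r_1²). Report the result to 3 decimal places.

-0.394

φ_{22} = (r_2 − r_1²) / (1 − r_1²)
r_1² = (-0.52)² = 0.2704
Numerator = -0.017 − 0.2704 = -0.2874; denominator = 1 − 0.2704 = 0.7296
φ_{22} = -0.2874 / 0.7296 = -0.394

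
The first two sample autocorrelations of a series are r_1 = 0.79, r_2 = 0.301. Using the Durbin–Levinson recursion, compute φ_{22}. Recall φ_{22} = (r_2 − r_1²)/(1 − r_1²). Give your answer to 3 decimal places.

φ_{22} = (r_2 − r_1²) / (1 − r_1²)
r_1² = (0.79)² = 0.6241
Numerator = 0.301 − 0.6241 = -0.3231; denominator = 1 − 0.6241 = 0.3759
φ_{22} = -0.3231 / 0.3759 = -0.860

-0.860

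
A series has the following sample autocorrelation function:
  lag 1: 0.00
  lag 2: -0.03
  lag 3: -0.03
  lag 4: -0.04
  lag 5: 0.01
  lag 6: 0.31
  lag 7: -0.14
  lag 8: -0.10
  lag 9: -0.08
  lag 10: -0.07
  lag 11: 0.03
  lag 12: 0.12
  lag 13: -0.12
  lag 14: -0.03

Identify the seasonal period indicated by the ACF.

6

The largest autocorrelation is r_6 = 0.31; the remaining lags stay at or below 0.12.
The dominant spike at lag 6 indicates a seasonal period of 6.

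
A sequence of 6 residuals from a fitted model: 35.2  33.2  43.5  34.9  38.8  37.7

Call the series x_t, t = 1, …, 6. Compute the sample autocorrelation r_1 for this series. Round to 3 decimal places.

Mean x̄ = (35.2 + 33.2 + 43.5 + 34.9 + 38.8 + 37.7)/6 = 37.2167
Deviations from mean: -2.0167, -4.0167, 6.2833, -2.3167, 1.5833, 0.4833
Numerator Σ_{t=1}^{5}(x_t−x̄)(x_{t+1}−x̄) = -34.5969
Denominator Σ(x_t−x̄)² = 67.7883
r_1 = -34.5969 / 67.7883 = -0.510

-0.510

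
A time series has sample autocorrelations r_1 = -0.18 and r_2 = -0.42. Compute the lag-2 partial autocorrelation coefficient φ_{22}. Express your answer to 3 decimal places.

-0.468

φ_{22} = (r_2 − r_1²) / (1 − r_1²)
r_1² = (-0.18)² = 0.0324
Numerator = -0.42 − 0.0324 = -0.4524; denominator = 1 − 0.0324 = 0.9676
φ_{22} = -0.4524 / 0.9676 = -0.468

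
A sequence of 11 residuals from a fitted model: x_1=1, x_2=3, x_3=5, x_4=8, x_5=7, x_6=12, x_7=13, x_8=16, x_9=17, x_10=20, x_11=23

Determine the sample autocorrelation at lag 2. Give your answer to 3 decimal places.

Mean x̄ = (1 + 3 + 5 + 8 + 7 + 12 + 13 + 16 + 17 + 20 + 23)/11 = 11.3636
Numerator Σ_{t=1}^{9}(x_t−x̄)(x_{t+2}−x̄) = 230.3719
Denominator Σ(x_t−x̄)² = 514.5455
r_2 = 230.3719 / 514.5455 = 0.448

0.448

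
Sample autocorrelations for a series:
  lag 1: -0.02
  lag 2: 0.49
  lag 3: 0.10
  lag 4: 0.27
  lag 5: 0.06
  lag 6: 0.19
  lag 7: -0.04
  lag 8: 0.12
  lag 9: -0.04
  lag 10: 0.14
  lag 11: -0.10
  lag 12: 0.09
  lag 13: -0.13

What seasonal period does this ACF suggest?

2

The largest autocorrelation is r_2 = 0.49, with weaker echoes at lags 4 (0.27) and 6 (0.19); the remaining lags stay at or below 0.14.
The dominant spike at lag 2 indicates a seasonal period of 2.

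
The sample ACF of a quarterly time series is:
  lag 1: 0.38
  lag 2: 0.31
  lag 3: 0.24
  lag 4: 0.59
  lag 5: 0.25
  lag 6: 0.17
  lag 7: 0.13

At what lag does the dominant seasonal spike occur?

The largest autocorrelation is r_4 = 0.59; the remaining lags stay at or below 0.38. The elevated value at lag 1 (0.38), dropping to 0.31 at lag 2, reflects decaying short-term dependence rather than seasonality.
The dominant spike at lag 4 indicates a seasonal period of 4.

4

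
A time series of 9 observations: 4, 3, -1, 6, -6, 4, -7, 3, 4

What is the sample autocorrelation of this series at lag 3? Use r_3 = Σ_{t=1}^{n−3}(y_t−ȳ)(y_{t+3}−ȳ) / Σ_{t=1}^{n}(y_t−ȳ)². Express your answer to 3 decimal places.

Mean ȳ = (4 + 3 − 1 + 6 − 6 + 4 − 7 + 3 + 4)/9 = 1.1111
Σ(y_t−ȳ)(y_{t+3}−ȳ) = (14.1235) + (-13.4321) + (-6.0988) + (-39.6543) + (-13.4321) + (8.3457) = -50.1481
Denominator Σ(y_t−ȳ)² = 176.8889
r_3 = -50.1481 / 176.8889 = -0.284

-0.284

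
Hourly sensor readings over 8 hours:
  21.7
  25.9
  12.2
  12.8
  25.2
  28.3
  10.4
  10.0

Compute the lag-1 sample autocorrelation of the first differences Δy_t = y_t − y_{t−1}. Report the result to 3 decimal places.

First differences Δy: 4.2, -13.7, 0.6, 12.4, 3.1, -17.9, -0.4
Mean of differences = -1.6714
Numerator Σ(Δy_t−Δȳ)(Δy_{t+1}−Δȳ) = -96.9108
Denominator Σ(Δy_t−Δȳ)² = 670.0743
r_1(Δy) = -96.9108 / 670.0743 = -0.145

-0.145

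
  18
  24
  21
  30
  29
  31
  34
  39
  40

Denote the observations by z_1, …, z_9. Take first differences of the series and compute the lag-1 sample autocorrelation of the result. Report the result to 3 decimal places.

-0.747

First differences Δz: 6, -3, 9, -1, 2, 3, 5, 1
Mean of differences = 2.7500
Numerator Σ(Δz_t−Δz̄)(Δz_{t+1}−Δz̄) = -78.8125
Denominator Σ(Δz_t−Δz̄)² = 105.5000
r_1(Δz) = -78.8125 / 105.5000 = -0.747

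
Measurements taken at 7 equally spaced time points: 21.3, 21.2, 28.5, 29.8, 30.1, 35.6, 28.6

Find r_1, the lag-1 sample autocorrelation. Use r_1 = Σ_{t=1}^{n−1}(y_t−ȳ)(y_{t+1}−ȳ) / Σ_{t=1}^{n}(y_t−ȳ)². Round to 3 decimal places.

0.433

Mean ȳ = (21.3 + 21.2 + 28.5 + 29.8 + 30.1 + 35.6 + 28.6)/7 = 27.8714
Deviations from mean: -6.5714, -6.6714, 0.6286, 1.9286, 2.2286, 7.7286, 0.7286
Numerator Σ_{t=1}^{6}(y_t−ȳ)(y_{t+1}−ȳ) = 68.0120
Denominator Σ(y_t−ȳ)² = 157.0343
r_1 = 68.0120 / 157.0343 = 0.433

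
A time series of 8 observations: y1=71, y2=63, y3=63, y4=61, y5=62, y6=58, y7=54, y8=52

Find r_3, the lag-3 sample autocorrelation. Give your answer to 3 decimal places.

-0.054

Mean ȳ = (71 + 63 + 63 + 61 + 62 + 58 + 54 + 52)/8 = 60.5000
Deviations from mean: 10.5000, 2.5000, 2.5000, 0.5000, 1.5000, -2.5000, -6.5000, -8.5000
Numerator Σ_{t=1}^{5}(y_t−ȳ)(y_{t+3}−ȳ) = -13.2500
Denominator Σ(y_t−ȳ)² = 246.0000
r_3 = -13.2500 / 246.0000 = -0.054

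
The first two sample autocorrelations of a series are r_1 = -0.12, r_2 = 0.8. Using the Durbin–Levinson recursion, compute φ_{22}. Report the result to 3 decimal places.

0.797

φ_{22} = (r_2 − r_1²) / (1 − r_1²)
r_1² = (-0.12)² = 0.0144
Numerator = 0.8 − 0.0144 = 0.7856; denominator = 1 − 0.0144 = 0.9856
φ_{22} = 0.7856 / 0.9856 = 0.797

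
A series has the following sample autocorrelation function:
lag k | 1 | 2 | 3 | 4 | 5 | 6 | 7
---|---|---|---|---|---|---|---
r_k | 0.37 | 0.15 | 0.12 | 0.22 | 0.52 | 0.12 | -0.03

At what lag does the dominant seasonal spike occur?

5

The largest autocorrelation is r_5 = 0.52; the remaining lags stay at or below 0.37. The elevated value at lag 1 (0.37), dropping to 0.15 at lag 2, reflects decaying short-term dependence rather than seasonality.
The dominant spike at lag 5 indicates a seasonal period of 5.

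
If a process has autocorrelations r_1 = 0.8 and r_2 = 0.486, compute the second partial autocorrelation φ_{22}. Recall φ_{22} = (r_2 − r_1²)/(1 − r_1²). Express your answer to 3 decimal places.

-0.428

φ_{22} = (r_2 − r_1²) / (1 − r_1²)
r_1² = (0.8)² = 0.64
Numerator = 0.486 − 0.6400 = -0.1540; denominator = 1 − 0.6400 = 0.3600
φ_{22} = -0.1540 / 0.3600 = -0.428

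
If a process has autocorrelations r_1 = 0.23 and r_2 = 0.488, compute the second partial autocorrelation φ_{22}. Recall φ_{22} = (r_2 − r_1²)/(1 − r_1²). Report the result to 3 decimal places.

φ_{22} = (r_2 − r_1²) / (1 − r_1²)
r_1² = (0.23)² = 0.0529
Numerator = 0.488 − 0.0529 = 0.4351; denominator = 1 − 0.0529 = 0.9471
φ_{22} = 0.4351 / 0.9471 = 0.459

0.459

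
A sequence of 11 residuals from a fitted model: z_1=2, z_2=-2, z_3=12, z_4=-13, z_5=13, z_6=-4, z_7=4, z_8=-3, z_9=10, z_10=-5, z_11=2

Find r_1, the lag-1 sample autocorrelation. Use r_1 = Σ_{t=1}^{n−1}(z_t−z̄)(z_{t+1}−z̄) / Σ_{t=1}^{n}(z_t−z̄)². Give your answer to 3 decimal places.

-0.852

Mean z̄ = (2 − 2 + 12 − 13 + 13 − 4 + 4 − 3 + 10 − 5 + 2)/11 = 1.4545
Numerator Σ_{t=1}^{10}(z_t−z̄)(z_{t+1}−z̄) = -542.5702
Denominator Σ(z_t−z̄)² = 636.7273
r_1 = -542.5702 / 636.7273 = -0.852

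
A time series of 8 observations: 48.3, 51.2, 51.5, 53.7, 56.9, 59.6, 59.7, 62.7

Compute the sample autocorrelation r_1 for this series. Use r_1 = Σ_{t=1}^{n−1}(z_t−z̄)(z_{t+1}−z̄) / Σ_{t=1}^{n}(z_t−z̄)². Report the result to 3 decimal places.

0.596

Mean z̄ = (48.3 + 51.2 + 51.5 + 53.7 + 56.9 + 59.6 + 59.7 + 62.7)/8 = 55.4500
Σ(z_t−z̄)(z_{t+1}−z̄) = (30.3875) + (16.7875) + (6.9125) + (-2.5375) + (6.0175) + (17.6375) + (30.8125) = 106.0175
Denominator Σ(z_t−z̄)² = 177.8000
r_1 = 106.0175 / 177.8000 = 0.596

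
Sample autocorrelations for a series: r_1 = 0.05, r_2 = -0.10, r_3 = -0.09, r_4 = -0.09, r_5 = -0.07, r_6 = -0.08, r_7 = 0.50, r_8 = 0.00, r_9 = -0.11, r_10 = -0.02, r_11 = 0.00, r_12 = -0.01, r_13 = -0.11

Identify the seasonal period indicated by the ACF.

The largest autocorrelation is r_7 = 0.50; the remaining lags stay at or below 0.05.
The dominant spike at lag 7 indicates a seasonal period of 7.

7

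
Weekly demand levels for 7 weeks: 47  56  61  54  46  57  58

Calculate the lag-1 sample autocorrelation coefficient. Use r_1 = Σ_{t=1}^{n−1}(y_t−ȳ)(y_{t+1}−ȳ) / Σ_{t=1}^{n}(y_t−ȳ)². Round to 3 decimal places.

-0.066

Mean ȳ = (47 + 56 + 61 + 54 + 46 + 57 + 58)/7 = 54.1429
Deviations from mean: -7.1429, 1.8571, 6.8571, -0.1429, -8.1429, 2.8571, 3.8571
Σ(y_t−ȳ)(y_{t+1}−ȳ) = (-13.2653) + (12.7347) + (-0.9796) + (1.1633) + (-23.2653) + (11.0204) = -12.5918
Denominator Σ(y_t−ȳ)² = 190.8571
r_1 = -12.5918 / 190.8571 = -0.066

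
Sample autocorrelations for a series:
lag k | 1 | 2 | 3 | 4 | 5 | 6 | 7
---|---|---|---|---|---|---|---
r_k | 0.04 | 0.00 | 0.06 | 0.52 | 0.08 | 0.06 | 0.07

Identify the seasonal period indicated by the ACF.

The largest autocorrelation is r_4 = 0.52; the remaining lags stay at or below 0.08.
The dominant spike at lag 4 indicates a seasonal period of 4.

4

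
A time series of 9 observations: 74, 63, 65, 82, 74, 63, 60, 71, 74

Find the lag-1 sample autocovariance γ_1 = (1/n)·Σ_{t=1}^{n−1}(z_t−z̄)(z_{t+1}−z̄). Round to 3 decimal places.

Mean z̄ = (74 + 63 + 65 + 82 + 74 + 63 + 60 + 71 + 74)/9 = 69.5556
Σ_{t=1}^{8}(z_t−z̄)(z_{t+1}−z̄) = 25.4691
γ_1 = 25.4691 / 9 = 2.830

2.830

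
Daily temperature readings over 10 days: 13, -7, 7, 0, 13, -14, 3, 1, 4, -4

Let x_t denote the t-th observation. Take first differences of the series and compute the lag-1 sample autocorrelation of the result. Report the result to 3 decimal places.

First differences Δx: -20, 14, -7, 13, -27, 17, -2, 3, -8
Mean of differences = -1.8889
Numerator Σ(Δx_t−Δx̄)(Δx_{t+1}−Δx̄) = -1325.7901
Denominator Σ(Δx_t−Δx̄)² = 1876.8889
r_1(Δx) = -1325.7901 / 1876.8889 = -0.706

-0.706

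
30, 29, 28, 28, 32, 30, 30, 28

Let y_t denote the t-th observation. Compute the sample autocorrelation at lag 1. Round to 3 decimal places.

Mean ȳ = (30 + 29 + 28 + 28 + 32 + 30 + 30 + 28)/8 = 29.3750
Numerator Σ_{t=1}^{7}(y_t−ȳ)(y_{t+1}−ȳ) = -0.2656
Denominator Σ(y_t−ȳ)² = 13.8750
r_1 = -0.2656 / 13.8750 = -0.019

-0.019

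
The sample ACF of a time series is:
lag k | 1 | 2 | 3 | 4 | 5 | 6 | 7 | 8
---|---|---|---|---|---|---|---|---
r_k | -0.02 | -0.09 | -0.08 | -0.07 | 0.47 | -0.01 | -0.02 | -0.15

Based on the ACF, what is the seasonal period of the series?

5

The largest autocorrelation is r_5 = 0.47; the remaining lags stay at or below -0.01.
The dominant spike at lag 5 indicates a seasonal period of 5.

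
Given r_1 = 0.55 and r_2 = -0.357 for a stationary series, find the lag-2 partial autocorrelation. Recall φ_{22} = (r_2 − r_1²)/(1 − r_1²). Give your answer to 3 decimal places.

φ_{22} = (r_2 − r_1²) / (1 − r_1²)
r_1² = (0.55)² = 0.3025
Numerator = -0.357 − 0.3025 = -0.6595; denominator = 1 − 0.3025 = 0.6975
φ_{22} = -0.6595 / 0.6975 = -0.946

-0.946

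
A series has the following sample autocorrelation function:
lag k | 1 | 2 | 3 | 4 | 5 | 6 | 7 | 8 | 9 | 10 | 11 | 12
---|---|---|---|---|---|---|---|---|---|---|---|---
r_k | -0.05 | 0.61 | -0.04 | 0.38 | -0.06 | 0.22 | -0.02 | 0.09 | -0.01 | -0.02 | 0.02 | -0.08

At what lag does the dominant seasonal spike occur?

2

The largest autocorrelation is r_2 = 0.61, with weaker echoes at lags 4 (0.38) and 6 (0.22); the remaining lags stay at or below 0.09.
The dominant spike at lag 2 indicates a seasonal period of 2.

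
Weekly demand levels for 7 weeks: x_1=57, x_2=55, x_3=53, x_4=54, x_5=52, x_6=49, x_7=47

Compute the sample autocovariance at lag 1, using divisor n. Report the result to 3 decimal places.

4.790

Mean x̄ = (57 + 55 + 53 + 54 + 52 + 49 + 47)/7 = 52.4286
Σ_{t=1}^{6}(x_t−x̄)(x_{t+1}−x̄) = 33.5306
γ_1 = 33.5306 / 7 = 4.790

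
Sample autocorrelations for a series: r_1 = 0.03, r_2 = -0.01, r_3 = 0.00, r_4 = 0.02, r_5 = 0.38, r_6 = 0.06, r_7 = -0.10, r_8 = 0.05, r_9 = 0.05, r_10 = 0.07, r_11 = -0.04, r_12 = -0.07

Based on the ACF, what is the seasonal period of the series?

The largest autocorrelation is r_5 = 0.38; the remaining lags stay at or below 0.07.
The dominant spike at lag 5 indicates a seasonal period of 5.

5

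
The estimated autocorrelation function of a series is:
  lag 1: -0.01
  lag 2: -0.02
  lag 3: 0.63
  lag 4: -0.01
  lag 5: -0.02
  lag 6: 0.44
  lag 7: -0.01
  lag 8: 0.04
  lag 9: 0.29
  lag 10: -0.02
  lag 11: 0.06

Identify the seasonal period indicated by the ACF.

The largest autocorrelation is r_3 = 0.63, with weaker echoes at lags 6 (0.44) and 9 (0.29); the remaining lags stay at or below 0.06.
The dominant spike at lag 3 indicates a seasonal period of 3.

3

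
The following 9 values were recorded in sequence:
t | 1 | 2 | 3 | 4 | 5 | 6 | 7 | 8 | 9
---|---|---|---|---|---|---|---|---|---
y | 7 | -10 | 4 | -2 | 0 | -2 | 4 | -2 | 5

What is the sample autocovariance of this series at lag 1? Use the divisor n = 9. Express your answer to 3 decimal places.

Mean ȳ = (7 − 10 + 4 − 2 + 0 − 2 + 4 − 2 + 5)/9 = 0.4444
Σ_{t=1}^{8}(y_t−ȳ)(y_{t+1}−ȳ) = -140.6420
γ_1 = -140.6420 / 9 = -15.627

-15.627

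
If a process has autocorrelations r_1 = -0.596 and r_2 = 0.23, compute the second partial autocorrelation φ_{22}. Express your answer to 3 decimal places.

-0.194

φ_{22} = (r_2 − r_1²) / (1 − r_1²)
r_1² = (-0.596)² = 0.355216
Numerator = 0.23 − 0.3552 = -0.1252; denominator = 1 − 0.3552 = 0.6448
φ_{22} = -0.1252 / 0.6448 = -0.194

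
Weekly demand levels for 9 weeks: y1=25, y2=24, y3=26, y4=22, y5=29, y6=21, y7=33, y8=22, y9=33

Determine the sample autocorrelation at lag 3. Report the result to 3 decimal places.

Mean ȳ = (25 + 24 + 26 + 22 + 29 + 21 + 33 + 22 + 33)/9 = 26.1111
Σ(y_t−ȳ)(y_{t+3}−ȳ) = (4.5679) + (-6.0988) + (0.5679) + (-28.3210) + (-11.8765) + (-35.2099) = -76.3704
Denominator Σ(y_t−ȳ)² = 168.8889
r_3 = -76.3704 / 168.8889 = -0.452

-0.452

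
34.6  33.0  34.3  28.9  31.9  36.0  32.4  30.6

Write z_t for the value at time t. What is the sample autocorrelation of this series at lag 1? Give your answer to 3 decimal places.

Mean z̄ = (34.6 + 33.0 + 34.3 + 28.9 + 31.9 + 36.0 + 32.4 + 30.6)/8 = 32.7125
Deviations from mean: 1.8875, 0.2875, 1.5875, -3.8125, -0.8125, 3.2875, -0.3125, -2.1125
Numerator Σ_{t=1}^{7}(z_t−z̄)(z_{t+1}−z̄) = -4.9939
Denominator Σ(z_t−z̄)² = 36.7288
r_1 = -4.9939 / 36.7288 = -0.136

-0.136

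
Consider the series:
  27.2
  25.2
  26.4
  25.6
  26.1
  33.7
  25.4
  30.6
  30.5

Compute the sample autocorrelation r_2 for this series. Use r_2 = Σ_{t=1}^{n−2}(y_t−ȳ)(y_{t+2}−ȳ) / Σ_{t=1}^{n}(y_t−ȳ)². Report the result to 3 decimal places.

0.140

Mean ȳ = (27.2 + 25.2 + 26.4 + 25.6 + 26.1 + 33.7 + 25.4 + 30.6 + 30.5)/9 = 27.8556
Numerator Σ_{t=1}^{7}(y_t−ȳ)(y_{t+2}−ȳ) = 10.1738
Denominator Σ(y_t−ȳ)² = 72.4822
r_2 = 10.1738 / 72.4822 = 0.140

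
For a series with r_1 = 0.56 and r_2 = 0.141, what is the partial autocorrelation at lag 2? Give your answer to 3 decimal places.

-0.251

φ_{22} = (r_2 − r_1²) / (1 − r_1²)
r_1² = (0.56)² = 0.3136
Numerator = 0.141 − 0.3136 = -0.1726; denominator = 1 − 0.3136 = 0.6864
φ_{22} = -0.1726 / 0.6864 = -0.251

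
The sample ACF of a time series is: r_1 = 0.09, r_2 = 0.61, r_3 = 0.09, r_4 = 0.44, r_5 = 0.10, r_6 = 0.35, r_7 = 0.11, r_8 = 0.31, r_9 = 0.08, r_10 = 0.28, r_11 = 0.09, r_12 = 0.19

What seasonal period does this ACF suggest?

2

The largest autocorrelation is r_2 = 0.61, with weaker echoes at lags 4 (0.44), 6 (0.35), 8 (0.31), 10 (0.28) and 12 (0.19); the remaining lags stay at or below 0.11.
The dominant spike at lag 2 indicates a seasonal period of 2.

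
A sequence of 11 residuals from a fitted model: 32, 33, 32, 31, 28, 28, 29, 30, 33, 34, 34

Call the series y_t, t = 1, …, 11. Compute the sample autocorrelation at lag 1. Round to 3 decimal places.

Mean ȳ = (32 + 33 + 32 + 31 + 28 + 28 + 29 + 30 + 33 + 34 + 34)/11 = 31.2727
Numerator Σ_{t=1}^{10}(y_t−ȳ)(y_{t+1}−ȳ) = 34.1983
Denominator Σ(y_t−ȳ)² = 50.1818
r_1 = 34.1983 / 50.1818 = 0.681

0.681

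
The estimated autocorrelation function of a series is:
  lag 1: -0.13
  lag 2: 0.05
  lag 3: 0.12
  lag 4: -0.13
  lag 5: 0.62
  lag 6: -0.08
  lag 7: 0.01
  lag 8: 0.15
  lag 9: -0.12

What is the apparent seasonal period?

The largest autocorrelation is r_5 = 0.62; the remaining lags stay at or below 0.15.
The dominant spike at lag 5 indicates a seasonal period of 5.

5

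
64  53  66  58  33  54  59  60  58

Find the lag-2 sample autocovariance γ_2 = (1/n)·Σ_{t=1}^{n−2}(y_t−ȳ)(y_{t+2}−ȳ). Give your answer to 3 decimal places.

-25.546

Mean ȳ = (64 + 53 + 66 + 58 + 33 + 54 + 59 + 60 + 58)/9 = 56.1111
Σ_{t=1}^{7}(y_t−ȳ)(y_{t+2}−ȳ) = -229.9136
γ_2 = -229.9136 / 9 = -25.546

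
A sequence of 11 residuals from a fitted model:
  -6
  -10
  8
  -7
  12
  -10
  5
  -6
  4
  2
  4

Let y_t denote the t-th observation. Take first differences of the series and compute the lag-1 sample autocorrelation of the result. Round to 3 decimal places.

First differences Δy: -4, 18, -15, 19, -22, 15, -11, 10, -2, 2
Mean of differences = 1.0000
Numerator Σ(Δy_t−Δȳ)(Δy_{t+1}−Δȳ) = -1687.0000
Denominator Σ(Δy_t−Δȳ)² = 1854.0000
r_1(Δy) = -1687.0000 / 1854.0000 = -0.910

-0.910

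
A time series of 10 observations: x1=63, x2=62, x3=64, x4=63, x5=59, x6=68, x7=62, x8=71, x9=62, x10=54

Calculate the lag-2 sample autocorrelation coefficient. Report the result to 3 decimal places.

Mean x̄ = (63 + 62 + 64 + 63 + 59 + 68 + 62 + 71 + 62 + 54)/10 = 62.8000
Numerator Σ_{t=1}^{8}(x_t−x̄)(x_{t+2}−x̄) = -29.2800
Denominator Σ(x_t−x̄)² = 189.6000
r_2 = -29.2800 / 189.6000 = -0.154

-0.154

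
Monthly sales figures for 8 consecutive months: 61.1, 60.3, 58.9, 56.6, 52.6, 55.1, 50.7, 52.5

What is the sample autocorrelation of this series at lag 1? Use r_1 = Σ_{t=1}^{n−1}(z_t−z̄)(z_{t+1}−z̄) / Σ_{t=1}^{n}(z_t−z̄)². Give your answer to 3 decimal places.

0.570

Mean z̄ = (61.1 + 60.3 + 58.9 + 56.6 + 52.6 + 55.1 + 50.7 + 52.5)/8 = 55.9750
Deviations from mean: 5.1250, 4.3250, 2.9250, 0.6250, -3.3750, -0.8750, -5.2750, -3.4750
Σ(z_t−z̄)(z_{t+1}−z̄) = (22.1656) + (12.6506) + (1.8281) + (-2.1094) + (2.9531) + (4.6156) + (18.3306) = 60.4344
Denominator Σ(z_t−z̄)² = 105.9750
r_1 = 60.4344 / 105.9750 = 0.570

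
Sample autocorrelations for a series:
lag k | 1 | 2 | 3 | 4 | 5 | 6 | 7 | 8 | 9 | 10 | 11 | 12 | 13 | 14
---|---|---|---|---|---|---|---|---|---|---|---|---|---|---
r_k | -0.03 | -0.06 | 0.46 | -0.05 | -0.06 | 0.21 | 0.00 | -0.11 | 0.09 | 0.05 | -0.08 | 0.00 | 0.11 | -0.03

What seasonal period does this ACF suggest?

The largest autocorrelation is r_3 = 0.46, with a weaker echo at lag 6 (0.21); the remaining lags stay at or below 0.11.
The dominant spike at lag 3 indicates a seasonal period of 3.

3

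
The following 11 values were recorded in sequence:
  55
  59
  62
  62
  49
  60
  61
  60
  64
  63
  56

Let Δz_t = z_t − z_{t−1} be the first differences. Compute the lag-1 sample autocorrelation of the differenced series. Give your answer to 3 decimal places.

-0.320

First differences Δz: 4, 3, 0, -13, 11, 1, -1, 4, -1, -7
Mean of differences = 0.1000
Numerator Σ(Δz_t−Δz̄)(Δz_{t+1}−Δz̄) = -122.4100
Denominator Σ(Δz_t−Δz̄)² = 382.9000
r_1(Δz) = -122.4100 / 382.9000 = -0.320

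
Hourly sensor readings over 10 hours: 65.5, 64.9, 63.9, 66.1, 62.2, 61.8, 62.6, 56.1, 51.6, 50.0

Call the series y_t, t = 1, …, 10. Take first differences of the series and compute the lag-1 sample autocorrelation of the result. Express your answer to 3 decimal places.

First differences Δy: -0.6, -1.0, 2.2, -3.9, -0.4, 0.8, -6.5, -4.5, -1.6
Mean of differences = -1.7222
Numerator Σ(Δy_t−Δȳ)(Δy_{t+1}−Δȳ) = -3.5616
Denominator Σ(Δy_t−Δȳ)² = 60.5756
r_1(Δy) = -3.5616 / 60.5756 = -0.059

-0.059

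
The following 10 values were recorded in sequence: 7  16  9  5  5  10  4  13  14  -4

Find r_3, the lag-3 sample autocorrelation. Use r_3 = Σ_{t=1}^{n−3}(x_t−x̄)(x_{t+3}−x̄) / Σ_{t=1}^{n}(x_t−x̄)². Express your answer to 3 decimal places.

Mean x̄ = (7 + 16 + 9 + 5 + 5 + 10 + 4 + 13 + 14 − 4)/10 = 7.9000
Numerator Σ_{t=1}^{7}(x_t−x̄)(x_{t+3}−x̄) = 37.1700
Denominator Σ(x_t−x̄)² = 308.9000
r_3 = 37.1700 / 308.9000 = 0.120

0.120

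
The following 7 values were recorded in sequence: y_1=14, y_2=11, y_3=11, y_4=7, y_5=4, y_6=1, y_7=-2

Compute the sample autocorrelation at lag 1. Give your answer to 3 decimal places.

Mean ȳ = (14 + 11 + 11 + 7 + 4 + 1 − 2)/7 = 6.5714
Σ(y_t−ȳ)(y_{t+1}−ȳ) = (32.8980) + (19.6122) + (1.8980) + (-1.1020) + (14.3265) + (47.7551) = 115.3878
Denominator Σ(y_t−ȳ)² = 205.7143
r_1 = 115.3878 / 205.7143 = 0.561

0.561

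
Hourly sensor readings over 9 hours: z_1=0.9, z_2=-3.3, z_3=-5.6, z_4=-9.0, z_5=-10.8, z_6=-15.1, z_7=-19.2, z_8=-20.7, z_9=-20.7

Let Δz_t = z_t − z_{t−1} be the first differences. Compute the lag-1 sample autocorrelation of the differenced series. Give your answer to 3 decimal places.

First differences Δz: -4.2, -2.3, -3.4, -1.8, -4.3, -4.1, -1.5, 0.0
Mean of differences = -2.7000
Numerator Σ(Δz_t−Δz̄)(Δz_{t+1}−Δz̄) = 0.8500
Denominator Σ(Δz_t−Δz̄)² = 16.9600
r_1(Δz) = 0.8500 / 16.9600 = 0.050

0.050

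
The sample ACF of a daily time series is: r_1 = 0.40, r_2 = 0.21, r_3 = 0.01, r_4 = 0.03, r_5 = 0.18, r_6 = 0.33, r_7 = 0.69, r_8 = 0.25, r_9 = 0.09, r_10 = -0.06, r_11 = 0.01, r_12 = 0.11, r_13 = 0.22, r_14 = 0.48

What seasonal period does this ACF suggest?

The largest autocorrelation is r_7 = 0.69, with a weaker echo at lag 14 (0.48); the remaining lags stay at or below 0.40. The elevated value at lag 1 (0.40), dropping to 0.21 at lag 2, reflects decaying short-term dependence rather than seasonality.
The dominant spike at lag 7 indicates a seasonal period of 7.

7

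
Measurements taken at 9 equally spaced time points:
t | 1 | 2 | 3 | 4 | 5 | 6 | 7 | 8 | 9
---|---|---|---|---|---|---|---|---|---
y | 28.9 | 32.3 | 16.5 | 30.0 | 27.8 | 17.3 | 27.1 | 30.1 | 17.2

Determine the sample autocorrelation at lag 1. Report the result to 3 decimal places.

-0.403

Mean ȳ = (28.9 + 32.3 + 16.5 + 30.0 + 27.8 + 17.3 + 27.1 + 30.1 + 17.2)/9 = 25.2444
Numerator Σ_{t=1}^{8}(y_t−ȳ)(y_{t+1}−ȳ) = -130.4309
Denominator Σ(y_t−ȳ)² = 323.6022
r_1 = -130.4309 / 323.6022 = -0.403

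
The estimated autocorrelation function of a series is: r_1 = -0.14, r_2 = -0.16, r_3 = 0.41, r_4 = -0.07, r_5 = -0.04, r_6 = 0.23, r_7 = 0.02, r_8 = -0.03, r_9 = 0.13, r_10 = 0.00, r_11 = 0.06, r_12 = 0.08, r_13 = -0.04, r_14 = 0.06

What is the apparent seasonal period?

The largest autocorrelation is r_3 = 0.41, with a weaker echo at lag 6 (0.23); the remaining lags stay at or below 0.13.
The dominant spike at lag 3 indicates a seasonal period of 3.

3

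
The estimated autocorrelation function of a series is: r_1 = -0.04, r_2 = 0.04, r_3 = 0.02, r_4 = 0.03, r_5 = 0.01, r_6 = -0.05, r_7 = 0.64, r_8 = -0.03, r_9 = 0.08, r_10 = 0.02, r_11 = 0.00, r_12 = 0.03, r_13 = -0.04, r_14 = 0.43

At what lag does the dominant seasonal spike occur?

The largest autocorrelation is r_7 = 0.64, with a weaker echo at lag 14 (0.43); the remaining lags stay at or below 0.08.
The dominant spike at lag 7 indicates a seasonal period of 7.

7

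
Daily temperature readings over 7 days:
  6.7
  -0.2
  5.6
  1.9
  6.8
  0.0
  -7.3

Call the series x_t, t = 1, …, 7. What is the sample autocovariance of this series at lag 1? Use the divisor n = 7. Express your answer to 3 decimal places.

-1.402

Mean x̄ = (6.7 − 0.2 + 5.6 + 1.9 + 6.8 + 0.0 − 7.3)/7 = 1.9286
Σ_{t=1}^{6}(x_t−x̄)(x_{t+1}−x̄) = -9.8122
γ_1 = -9.8122 / 7 = -1.402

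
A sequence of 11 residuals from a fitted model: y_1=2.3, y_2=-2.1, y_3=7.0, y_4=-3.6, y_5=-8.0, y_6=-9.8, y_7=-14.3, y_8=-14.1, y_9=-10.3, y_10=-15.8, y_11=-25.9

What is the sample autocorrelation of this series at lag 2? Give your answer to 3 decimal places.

Mean ȳ = (2.3 − 2.1 + 7.0 − 3.6 − 8.0 − 9.8 − 14.3 − 14.1 − 10.3 − 15.8 − 25.9)/11 = -8.6000
Numerator Σ_{t=1}^{9}(y_t−ȳ)(y_{t+2}−ȳ) = 287.7800
Denominator Σ(y_t−ȳ)² = 847.9800
r_2 = 287.7800 / 847.9800 = 0.339

0.339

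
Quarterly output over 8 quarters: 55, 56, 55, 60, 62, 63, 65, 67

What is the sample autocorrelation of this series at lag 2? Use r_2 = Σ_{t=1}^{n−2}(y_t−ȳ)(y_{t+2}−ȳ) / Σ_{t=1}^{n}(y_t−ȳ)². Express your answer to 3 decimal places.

0.301

Mean ȳ = (55 + 56 + 55 + 60 + 62 + 63 + 65 + 67)/8 = 60.3750
Deviations from mean: -5.3750, -4.3750, -5.3750, -0.3750, 1.6250, 2.6250, 4.6250, 6.6250
Σ(y_t−ȳ)(y_{t+2}−ȳ) = (28.8906) + (1.6406) + (-8.7344) + (-0.9844) + (7.5156) + (17.3906) = 45.7188
Denominator Σ(y_t−ȳ)² = 151.8750
r_2 = 45.7188 / 151.8750 = 0.301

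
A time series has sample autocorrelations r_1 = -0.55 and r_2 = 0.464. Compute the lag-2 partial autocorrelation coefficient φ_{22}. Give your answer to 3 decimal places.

0.232

φ_{22} = (r_2 − r_1²) / (1 − r_1²)
r_1² = (-0.55)² = 0.3025
Numerator = 0.464 − 0.3025 = 0.1615; denominator = 1 − 0.3025 = 0.6975
φ_{22} = 0.1615 / 0.6975 = 0.232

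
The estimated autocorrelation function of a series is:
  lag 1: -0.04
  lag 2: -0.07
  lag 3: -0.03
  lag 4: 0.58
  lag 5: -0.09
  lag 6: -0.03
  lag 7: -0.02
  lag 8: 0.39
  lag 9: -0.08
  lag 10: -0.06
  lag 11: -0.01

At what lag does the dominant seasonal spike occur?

The largest autocorrelation is r_4 = 0.58, with a weaker echo at lag 8 (0.39); the remaining lags stay at or below -0.01.
The dominant spike at lag 4 indicates a seasonal period of 4.

4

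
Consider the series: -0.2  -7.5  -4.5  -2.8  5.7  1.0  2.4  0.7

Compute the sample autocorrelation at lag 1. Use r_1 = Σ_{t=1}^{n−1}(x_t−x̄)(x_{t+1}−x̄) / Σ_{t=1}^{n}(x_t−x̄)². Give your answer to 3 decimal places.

Mean x̄ = (-0.2 − 7.5 − 4.5 − 2.8 + 5.7 + 1.0 + 2.4 + 0.7)/8 = -0.6500
Deviations from mean: 0.4500, -6.8500, -3.8500, -2.1500, 6.3500, 1.6500, 3.0500, 1.3500
Numerator Σ_{t=1}^{7}(x_t−x̄)(x_{t+1}−x̄) = 37.5425
Denominator Σ(x_t−x̄)² = 120.7400
r_1 = 37.5425 / 120.7400 = 0.311

0.311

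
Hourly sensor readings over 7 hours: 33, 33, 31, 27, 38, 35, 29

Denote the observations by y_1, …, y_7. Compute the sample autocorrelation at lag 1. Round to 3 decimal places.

-0.212

Mean ȳ = (33 + 33 + 31 + 27 + 38 + 35 + 29)/7 = 32.2857
Deviations from mean: 0.7143, 0.7143, -1.2857, -5.2857, 5.7143, 2.7143, -3.2857
Σ(y_t−ȳ)(y_{t+1}−ȳ) = (0.5102) + (-0.9184) + (6.7959) + (-30.2041) + (15.5102) + (-8.9184) = -17.2245
Denominator Σ(y_t−ȳ)² = 81.4286
r_1 = -17.2245 / 81.4286 = -0.212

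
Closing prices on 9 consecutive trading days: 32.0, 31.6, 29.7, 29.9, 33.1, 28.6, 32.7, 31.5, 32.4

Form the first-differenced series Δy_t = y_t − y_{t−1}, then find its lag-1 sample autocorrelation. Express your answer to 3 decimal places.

First differences Δy: -0.4, -1.9, 0.2, 3.2, -4.5, 4.1, -1.2, 0.9
Mean of differences = 0.0500
Numerator Σ(Δy_t−Δȳ)(Δy_{t+1}−Δȳ) = -37.8275
Denominator Σ(Δy_t−Δȳ)² = 53.3400
r_1(Δy) = -37.8275 / 53.3400 = -0.709

-0.709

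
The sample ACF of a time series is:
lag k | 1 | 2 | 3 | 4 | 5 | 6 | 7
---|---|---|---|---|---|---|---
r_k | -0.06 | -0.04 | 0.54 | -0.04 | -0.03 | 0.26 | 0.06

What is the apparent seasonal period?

3

The largest autocorrelation is r_3 = 0.54, with a weaker echo at lag 6 (0.26); the remaining lags stay at or below 0.06.
The dominant spike at lag 3 indicates a seasonal period of 3.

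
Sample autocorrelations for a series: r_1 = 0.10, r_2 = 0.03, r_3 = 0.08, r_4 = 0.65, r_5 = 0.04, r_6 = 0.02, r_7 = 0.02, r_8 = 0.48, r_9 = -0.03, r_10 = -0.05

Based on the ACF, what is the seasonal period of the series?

The largest autocorrelation is r_4 = 0.65, with a weaker echo at lag 8 (0.48); the remaining lags stay at or below 0.10.
The dominant spike at lag 4 indicates a seasonal period of 4.

4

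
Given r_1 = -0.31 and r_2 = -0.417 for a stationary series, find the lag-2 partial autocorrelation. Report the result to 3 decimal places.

-0.568

φ_{22} = (r_2 − r_1²) / (1 − r_1²)
r_1² = (-0.31)² = 0.0961
Numerator = -0.417 − 0.0961 = -0.5131; denominator = 1 − 0.0961 = 0.9039
φ_{22} = -0.5131 / 0.9039 = -0.568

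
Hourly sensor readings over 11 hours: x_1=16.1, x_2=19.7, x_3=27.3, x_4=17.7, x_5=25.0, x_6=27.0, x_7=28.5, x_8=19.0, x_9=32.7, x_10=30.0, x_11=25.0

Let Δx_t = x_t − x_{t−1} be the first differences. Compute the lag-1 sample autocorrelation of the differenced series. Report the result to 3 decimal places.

-0.526

First differences Δx: 3.6, 7.6, -9.6, 7.3, 2.0, 1.5, -9.5, 13.7, -2.7, -5.0
Mean of differences = 0.8900
Numerator Σ(Δx_t−Δx̄)(Δx_{t+1}−Δx̄) = -275.9291
Denominator Σ(Δx_t−Δx̄)² = 524.7290
r_1(Δx) = -275.9291 / 524.7290 = -0.526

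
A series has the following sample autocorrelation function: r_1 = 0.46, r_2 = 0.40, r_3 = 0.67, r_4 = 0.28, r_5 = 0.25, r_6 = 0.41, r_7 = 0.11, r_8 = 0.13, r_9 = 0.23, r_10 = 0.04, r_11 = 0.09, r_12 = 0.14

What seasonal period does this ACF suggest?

The largest autocorrelation is r_3 = 0.67; the remaining lags stay at or below 0.46. The elevated value at lag 1 (0.46), dropping to 0.40 at lag 2, reflects decaying short-term dependence rather than seasonality.
The dominant spike at lag 3 indicates a seasonal period of 3.

3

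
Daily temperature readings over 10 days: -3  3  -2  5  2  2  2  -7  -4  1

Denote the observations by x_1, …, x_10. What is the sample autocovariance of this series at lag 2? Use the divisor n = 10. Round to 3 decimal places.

Mean x̄ = (-3 + 3 − 2 + 5 + 2 + 2 + 2 − 7 − 4 + 1)/10 = -0.1000
Σ_{t=1}^{8}(x_t−x̄)(x_{t+2}−x̄) = 2.1800
γ_2 = 2.1800 / 10 = 0.218

0.218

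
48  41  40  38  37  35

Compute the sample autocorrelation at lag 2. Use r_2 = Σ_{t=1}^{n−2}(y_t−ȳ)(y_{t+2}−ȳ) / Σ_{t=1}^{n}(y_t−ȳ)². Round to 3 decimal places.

Mean ȳ = (48 + 41 + 40 + 38 + 37 + 35)/6 = 39.8333
Σ(y_t−ȳ)(y_{t+2}−ȳ) = (1.3611) + (-2.1389) + (-0.4722) + (8.8611) = 7.6111
Denominator Σ(y_t−ȳ)² = 102.8333
r_2 = 7.6111 / 102.8333 = 0.074

0.074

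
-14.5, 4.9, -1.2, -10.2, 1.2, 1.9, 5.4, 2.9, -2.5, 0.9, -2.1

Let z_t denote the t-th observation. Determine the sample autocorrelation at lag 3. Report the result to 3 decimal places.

0.241

Mean z̄ = (-14.5 + 4.9 − 1.2 − 10.2 + 1.2 + 1.9 + 5.4 + 2.9 − 2.5 + 0.9 − 2.1)/11 = -1.2091
Numerator Σ_{t=1}^{8}(z_t−z̄)(z_{t+3}−z̄) = 90.9852
Denominator Σ(z_t−z̄)² = 377.7491
r_3 = 90.9852 / 377.7491 = 0.241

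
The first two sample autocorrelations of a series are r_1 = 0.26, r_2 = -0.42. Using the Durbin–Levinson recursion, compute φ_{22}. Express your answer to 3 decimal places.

φ_{22} = (r_2 − r_1²) / (1 − r_1²)
r_1² = (0.26)² = 0.0676
Numerator = -0.42 − 0.0676 = -0.4876; denominator = 1 − 0.0676 = 0.9324
φ_{22} = -0.4876 / 0.9324 = -0.523

-0.523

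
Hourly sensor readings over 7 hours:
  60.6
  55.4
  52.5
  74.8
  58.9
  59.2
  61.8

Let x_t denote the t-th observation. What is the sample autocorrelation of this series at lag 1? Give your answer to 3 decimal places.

Mean x̄ = (60.6 + 55.4 + 52.5 + 74.8 + 58.9 + 59.2 + 61.8)/7 = 60.4571
Σ(x_t−x̄)(x_{t+1}−x̄) = (-0.7224) + (40.2404) + (-114.1282) + (-22.3339) + (1.9576) + (-1.6882) = -96.6747
Denominator Σ(x_t−x̄)² = 300.4371
r_1 = -96.6747 / 300.4371 = -0.322

-0.322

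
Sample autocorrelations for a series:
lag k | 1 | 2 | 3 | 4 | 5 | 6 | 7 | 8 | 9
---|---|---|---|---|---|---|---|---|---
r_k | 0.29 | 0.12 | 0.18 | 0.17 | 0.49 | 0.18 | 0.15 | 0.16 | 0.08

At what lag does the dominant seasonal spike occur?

5

The largest autocorrelation is r_5 = 0.49; the remaining lags stay at or below 0.29. The elevated value at lag 1 (0.29), dropping to 0.12 at lag 2, reflects decaying short-term dependence rather than seasonality.
The dominant spike at lag 5 indicates a seasonal period of 5.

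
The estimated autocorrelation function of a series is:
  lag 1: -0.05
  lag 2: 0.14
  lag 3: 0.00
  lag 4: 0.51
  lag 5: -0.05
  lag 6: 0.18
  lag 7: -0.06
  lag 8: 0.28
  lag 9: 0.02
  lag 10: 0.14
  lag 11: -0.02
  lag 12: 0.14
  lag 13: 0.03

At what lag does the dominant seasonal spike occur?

4

The largest autocorrelation is r_4 = 0.51, with a weaker echo at lag 8 (0.28); the remaining lags stay at or below 0.18.
The dominant spike at lag 4 indicates a seasonal period of 4.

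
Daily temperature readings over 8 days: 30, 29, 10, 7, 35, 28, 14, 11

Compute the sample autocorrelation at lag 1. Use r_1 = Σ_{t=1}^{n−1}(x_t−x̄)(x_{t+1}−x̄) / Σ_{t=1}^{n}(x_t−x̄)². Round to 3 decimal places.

Mean x̄ = (30 + 29 + 10 + 7 + 35 + 28 + 14 + 11)/8 = 20.5000
Numerator Σ_{t=1}^{7}(x_t−x̄)(x_{t+1}−x̄) = 59.2500
Denominator Σ(x_t−x̄)² = 854.0000
r_1 = 59.2500 / 854.0000 = 0.069

0.069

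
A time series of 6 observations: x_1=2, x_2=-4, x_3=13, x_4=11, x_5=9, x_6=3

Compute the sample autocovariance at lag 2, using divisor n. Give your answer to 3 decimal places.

Mean x̄ = (2 − 4 + 13 + 11 + 9 + 3)/6 = 5.6667
Deviations: -3.6667, -9.6667, 7.3333, 5.3333, 3.3333, -2.6667
Σ_{t=1}^{4}(x_t−x̄)(x_{t+2}−x̄) = -68.2222
γ_2 = -68.2222 / 6 = -11.370

-11.370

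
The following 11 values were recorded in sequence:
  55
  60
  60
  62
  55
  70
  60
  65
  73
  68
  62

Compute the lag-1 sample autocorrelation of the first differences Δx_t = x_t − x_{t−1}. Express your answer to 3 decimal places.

-0.538

First differences Δx: 5, 0, 2, -7, 15, -10, 5, 8, -5, -6
Mean of differences = 0.7000
Numerator Σ(Δx_t−Δx̄)(Δx_{t+1}−Δx̄) = -295.0900
Denominator Σ(Δx_t−Δx̄)² = 548.1000
r_1(Δx) = -295.0900 / 548.1000 = -0.538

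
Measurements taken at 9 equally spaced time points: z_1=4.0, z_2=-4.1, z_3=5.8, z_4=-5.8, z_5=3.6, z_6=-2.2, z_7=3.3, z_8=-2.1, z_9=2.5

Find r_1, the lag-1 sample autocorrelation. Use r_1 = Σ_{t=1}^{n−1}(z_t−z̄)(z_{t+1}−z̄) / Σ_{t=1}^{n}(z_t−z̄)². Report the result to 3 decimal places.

Mean z̄ = (4.0 − 4.1 + 5.8 − 5.8 + 3.6 − 2.2 + 3.3 − 2.1 + 2.5)/9 = 0.5556
Numerator Σ_{t=1}^{8}(z_t−z̄)(z_{t+1}−z̄) = -121.5353
Denominator Σ(z_t−z̄)² = 136.6622
r_1 = -121.5353 / 136.6622 = -0.889

-0.889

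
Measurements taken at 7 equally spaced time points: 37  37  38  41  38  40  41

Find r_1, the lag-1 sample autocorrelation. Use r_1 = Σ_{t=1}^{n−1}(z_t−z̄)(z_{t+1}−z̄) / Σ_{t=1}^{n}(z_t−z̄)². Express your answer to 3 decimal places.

0.150

Mean z̄ = (37 + 37 + 38 + 41 + 38 + 40 + 41)/7 = 38.8571
Deviations from mean: -1.8571, -1.8571, -0.8571, 2.1429, -0.8571, 1.1429, 2.1429
Σ(z_t−z̄)(z_{t+1}−z̄) = (3.4490) + (1.5918) + (-1.8367) + (-1.8367) + (-0.9796) + (2.4490) = 2.8367
Denominator Σ(z_t−z̄)² = 18.8571
r_1 = 2.8367 / 18.8571 = 0.150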